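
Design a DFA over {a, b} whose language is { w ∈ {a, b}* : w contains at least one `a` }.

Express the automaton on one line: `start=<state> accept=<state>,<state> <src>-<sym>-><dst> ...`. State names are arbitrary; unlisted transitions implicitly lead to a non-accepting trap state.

Count `a`s, saturating at 2: state q0 means no `a` yet, q1 means one `a` seen, q2 means more than one. Each `a` increments (capped at q2); other symbols loop. Accept from {q1, q2}.
A 3-state machine:
        a   b  
>  q0   q1  q0 
 * q1   q2  q1 
 * q2   q2  q2 
(> = start, * = accepting)

start=q0 accept=q1,q2 q0-a->q1 q0-b->q0 q1-a->q2 q1-b->q1 q2-a->q2 q2-b->q2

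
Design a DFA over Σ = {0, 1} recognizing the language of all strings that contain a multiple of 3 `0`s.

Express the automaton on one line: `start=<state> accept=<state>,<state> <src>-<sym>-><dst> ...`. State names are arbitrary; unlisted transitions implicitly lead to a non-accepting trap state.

start=q0 accept=q0 q0-0->q1 q0-1->q0 q1-0->q2 q1-1->q1 q2-0->q0 q2-1->q2

The only thing that matters is how many `0`s have appeared, reduced mod 3. Use one state per residue: q0 for 0, …, q2 for 2. Reading `0` moves to the next residue; anything else stays put. q0 is accepting.
3 states suffice.
        0   1  
>* q0   q1  q0 
   q1   q2  q1 
   q2   q0  q2 
(> = start, * = accepting)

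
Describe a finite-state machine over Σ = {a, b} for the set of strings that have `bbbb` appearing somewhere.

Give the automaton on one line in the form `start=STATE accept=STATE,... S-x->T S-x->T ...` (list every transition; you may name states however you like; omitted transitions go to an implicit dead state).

States q0..q3 record the length of the longest prefix of `bbbb` that matches the current input suffix. Reaching q4 means `bbbb` has been seen, and we stay there forever. Accept from q4.
A 5-state machine:
        a   b  
>  q0   q0  q1 
   q1   q0  q2 
   q2   q0  q3 
   q3   q0  q4 
 * q4   q4  q4 
(> = start, * = accepting)

start=q0 accept=q4 q0-a->q0 q0-b->q1 q1-a->q0 q1-b->q2 q2-a->q0 q2-b->q3 q3-a->q0 q3-b->q4 q4-a->q4 q4-b->q4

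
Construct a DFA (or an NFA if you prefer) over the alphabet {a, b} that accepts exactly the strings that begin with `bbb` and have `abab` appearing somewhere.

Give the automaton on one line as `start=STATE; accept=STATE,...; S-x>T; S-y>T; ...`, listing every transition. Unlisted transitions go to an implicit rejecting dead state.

start=q0; accept=q12; q0-a>q1; q0-b>q2; q1-a>q1; q1-b>q3; q2-a>q1; q2-b>q4; q3-a>q5; q3-b>q6; q4-a>q1; q4-b>q7; q5-a>q1; q5-b>q8; q6-a>q1; q6-b>q6; q7-a>q9; q7-b>q7; q8-a>q8; q8-b>q8; q9-a>q9; q9-b>q10; q10-a>q11; q10-b>q7; q11-a>q9; q11-b>q12; q12-a>q12; q12-b>q12

Build one automaton per condition and run them in lockstep. One (5 states) tracks whether the input so far still matches the prefix `bbb`; the other (5 states) tracks whether and how much of `abab` has been seen. Each combined state is a pair, one component from each; accept when both components accept.
          a    b  
>  q0     q1   q2 
   q1     q1   q3 
   q2     q1   q4 
   q3     q5   q6 
   q4     q1   q7 
   q5     q1   q8 
   q6     q1   q6 
   q7     q9   q7 
   q8     q8   q8 
   q9     q9  q10 
   q10   q11   q7 
   q11    q9  q12 
 * q12   q12  q12 
(> = start, * = accepting)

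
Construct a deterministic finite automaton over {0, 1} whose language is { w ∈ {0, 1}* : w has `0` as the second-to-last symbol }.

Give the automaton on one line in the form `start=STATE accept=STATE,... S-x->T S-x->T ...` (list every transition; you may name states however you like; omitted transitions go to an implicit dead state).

Because acceptance depends on a position counted from the end, the machine has to buffer the most recent 2 symbols. Make each state the string of the last up-to-2 symbols read; on input `x` shift the window left and append `x`. Accept when the buffered window has length 2 and begins with `0`.
A 7-state machine:
        0   1  
>  S0   S1  S2 
   S1   S3  S4 
   S2   S5  S6 
 * S3   S3  S4 
 * S4   S5  S6 
   S5   S3  S4 
   S6   S5  S6 
(> = start, * = accepting)

start=S0 accept=S3,S4 S0-0->S1 S0-1->S2 S1-0->S3 S1-1->S4 S2-0->S5 S2-1->S6 S3-0->S3 S3-1->S4 S4-0->S5 S4-1->S6 S5-0->S3 S5-1->S4 S6-0->S5 S6-1->S6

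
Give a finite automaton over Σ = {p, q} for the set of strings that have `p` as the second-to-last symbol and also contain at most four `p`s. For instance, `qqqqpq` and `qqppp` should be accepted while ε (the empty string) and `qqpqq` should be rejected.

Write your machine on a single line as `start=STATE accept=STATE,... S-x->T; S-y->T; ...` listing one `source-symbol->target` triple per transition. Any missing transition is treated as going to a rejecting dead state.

start=A; accept=C,D,E,F,I,J,N; A-p->B; A-q->A; B-p->C; B-q->D; C-p->E; C-q->F; D-p->G; D-q->H; E-p->I; E-q->J; F-p->K; F-q->L; G-p->E; G-q->F; H-p->G; H-q->H; I-p->M; I-q->N; J-p->O; J-q->P; K-p->I; K-q->J; L-p->K; L-q->L; M-p->M; M-q->M; N-p->M; N-q->M; O-p->M; O-q->N; P-p->O; P-q->P

Build one automaton per condition and run them in lockstep. The first has 7 states tracking the last 2 symbols read; the second has 6 states tracking the count of `p`s, saturating at 5. A product state is a pair (one from each), accepting exactly when both do. Equivalent product states are then merged.
A 16-state machine:
       p  q 
>  A   B  A 
   B   C  D 
 * C   E  F 
 * D   G  H 
 * E   I  J 
 * F   K  L 
   G   E  F 
   H   G  H 
 * I   M  N 
 * J   O  P 
   K   I  J 
   L   K  L 
   M   M  M 
 * N   M  M 
   O   M  N 
   P   O  P 
(> = start, * = accepting)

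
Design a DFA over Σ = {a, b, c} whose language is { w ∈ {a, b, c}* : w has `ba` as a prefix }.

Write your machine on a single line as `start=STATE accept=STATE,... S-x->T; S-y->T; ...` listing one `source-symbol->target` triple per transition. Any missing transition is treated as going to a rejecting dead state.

start=q0; accept=q2; q0-a->q3; q0-b->q1; q0-c->q3; q1-a->q2; q1-b->q3; q1-c->q3; q2-a->q2; q2-b->q2; q2-c->q2; q3-a->q3; q3-b->q3; q3-c->q3

Walk along `ba` while the input agrees: from q0 take `b` to q1, and so on. Any deviation drops to the rejecting sink q3. Once q2 is reached the prefix is confirmed and every continuation is accepted.
A 4-state machine:
        a   b   c  
>  q0   q3  q1  q3 
   q1   q2  q3  q3 
 * q2   q2  q2  q2 
   q3   q3  q3  q3 
(> = start, * = accepting)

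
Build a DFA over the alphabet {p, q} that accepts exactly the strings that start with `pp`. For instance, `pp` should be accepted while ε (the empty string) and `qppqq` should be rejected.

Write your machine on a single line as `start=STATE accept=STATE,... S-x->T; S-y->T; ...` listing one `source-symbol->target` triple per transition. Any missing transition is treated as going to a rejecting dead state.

Check the first 2 symbols one by one: S0 through S1 record how many have matched `pp` so far; any wrong symbol goes to the dead state S3. After all 2 match we enter the accepting sink S2.
A 4-state machine:
        p   q  
>  S0   S1  S3 
   S1   S2  S3 
 * S2   S2  S2 
   S3   S3  S3 
(> = start, * = accepting)

start=S0; accept=S2; S0-p->S1; S0-q->S3; S1-p->S2; S1-q->S3; S2-p->S2; S2-q->S2; S3-p->S3; S3-q->S3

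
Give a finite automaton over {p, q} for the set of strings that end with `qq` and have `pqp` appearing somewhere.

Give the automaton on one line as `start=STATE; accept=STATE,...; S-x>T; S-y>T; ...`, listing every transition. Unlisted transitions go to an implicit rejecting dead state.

start=A; accept=F; A-p>B; A-q>A; B-p>B; B-q>C; C-p>D; C-q>A; D-p>D; D-q>E; E-p>D; E-q>F; F-p>D; F-q>F

Handle the two conditions separately and then intersect. The first has 3 states tracking how much of the suffix `qq` has currently been matched; the second has 4 states tracking whether and how much of `pqp` has been seen. A product state is a pair (one from each), accepting exactly when both do. Minimizing collapses redundant product states.
A 6-state machine:
       p  q 
>  A   B  A 
   B   B  C 
   C   D  A 
   D   D  E 
   E   D  F 
 * F   D  F 
(> = start, * = accepting)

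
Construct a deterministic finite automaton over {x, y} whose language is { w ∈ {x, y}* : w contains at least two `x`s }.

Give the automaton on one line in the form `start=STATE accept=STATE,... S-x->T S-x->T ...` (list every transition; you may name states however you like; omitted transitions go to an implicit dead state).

Only the number of `x`s matters, and only up to 3. Make a chain q0 → q1 → q2 → q3 advanced by each `x` (with q3 absorbing); every other symbol self-loops. The accepting set is {q2, q3}.
4 states suffice.
        x   y  
>  q0   q1  q0 
   q1   q2  q1 
 * q2   q3  q2 
 * q3   q3  q3 
(> = start, * = accepting)

start=q0 accept=q2,q3 q0-x->q1 q0-y->q0 q1-x->q2 q1-y->q1 q2-x->q3 q2-y->q2 q3-x->q3 q3-y->q3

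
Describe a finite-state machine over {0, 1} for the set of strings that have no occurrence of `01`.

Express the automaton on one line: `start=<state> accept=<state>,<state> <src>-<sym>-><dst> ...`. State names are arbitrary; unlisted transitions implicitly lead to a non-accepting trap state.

This is the complement of 'contains `01`'. Use the same substring-matching states — A through C holding how much of `01` has just been matched — but flip the accepting set: everything except the trap C accepts.
A 3-state machine:
       0  1 
>* A   B  A 
 * B   B  C 
   C   C  C 
(> = start, * = accepting)

start=A accept=A,B A-0->B A-1->A B-0->B B-1->C C-0->C C-1->C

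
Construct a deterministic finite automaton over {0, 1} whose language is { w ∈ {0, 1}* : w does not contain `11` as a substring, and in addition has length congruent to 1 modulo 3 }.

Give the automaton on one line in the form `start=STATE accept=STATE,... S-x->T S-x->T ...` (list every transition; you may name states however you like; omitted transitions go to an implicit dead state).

Build one automaton per condition and run them in lockstep. The first has 3 states tracking partial matches of the forbidden pattern `11`; the second has 3 states tracking the input length modulo 3. A product state is a pair (one from each), accepting exactly when both do. Equivalent product states are then merged.
A 7-state machine:
        0   1  
>  q0   q1  q2 
 * q1   q3  q4 
 * q2   q3  q5 
   q3   q0  q6 
   q4   q0  q5 
   q5   q5  q5 
   q6   q1  q5 
(> = start, * = accepting)

start=q0 accept=q1,q2 q0-0->q1 q0-1->q2 q1-0->q3 q1-1->q4 q2-0->q3 q2-1->q5 q3-0->q0 q3-1->q6 q4-0->q0 q4-1->q5 q5-0->q5 q5-1->q5 q6-0->q1 q6-1->q5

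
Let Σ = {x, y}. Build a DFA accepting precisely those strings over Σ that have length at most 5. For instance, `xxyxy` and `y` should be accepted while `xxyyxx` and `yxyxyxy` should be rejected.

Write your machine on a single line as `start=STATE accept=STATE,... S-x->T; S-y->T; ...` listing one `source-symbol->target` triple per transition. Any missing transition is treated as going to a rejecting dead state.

We only need to distinguish lengths 0, 1, …, 5, and '>5'. Chain s0 → s1 → s2 → s3 → s4 → s5 → s6 on every symbol, with s6 looping. Accepting states: {s0, s1, s2, s3, s4, s5}.
With 7 states:
        x   y  
>* s0   s1  s1 
 * s1   s2  s2 
 * s2   s3  s3 
 * s3   s4  s4 
 * s4   s5  s5 
 * s5   s6  s6 
   s6   s6  s6 
(> = start, * = accepting)

start=s0; accept=s0,s1,s2,s3,s4,s5; s0-x->s1; s0-y->s1; s1-x->s2; s1-y->s2; s2-x->s3; s2-y->s3; s3-x->s4; s3-y->s4; s4-x->s5; s4-y->s5; s5-x->s6; s5-y->s6; s6-x->s6; s6-y->s6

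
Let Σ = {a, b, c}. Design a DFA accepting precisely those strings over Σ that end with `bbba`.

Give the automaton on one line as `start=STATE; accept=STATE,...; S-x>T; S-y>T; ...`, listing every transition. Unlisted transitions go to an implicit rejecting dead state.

Let each state record the length of the longest suffix of the input read so far that is also a prefix of `bbba`. q1 means the last symbol is `b`; q2 means the last 2 symbols are `bb`; q3 means the last 3 symbols are `bbb`; q4 means the last 4 symbols are `bbba`. Accept only at q4, where the string currently ends in `bbba`.
With 5 states:
        a   b   c  
>  q0   q0  q1  q0 
   q1   q0  q2  q0 
   q2   q0  q3  q0 
   q3   q4  q3  q0 
 * q4   q0  q1  q0 
(> = start, * = accepting)

start=q0; accept=q4; q0-a>q0; q0-b>q1; q0-c>q0; q1-a>q0; q1-b>q2; q1-c>q0; q2-a>q0; q2-b>q3; q2-c>q0; q3-a>q4; q3-b>q3; q3-c>q0; q4-a>q0; q4-b>q1; q4-c>q0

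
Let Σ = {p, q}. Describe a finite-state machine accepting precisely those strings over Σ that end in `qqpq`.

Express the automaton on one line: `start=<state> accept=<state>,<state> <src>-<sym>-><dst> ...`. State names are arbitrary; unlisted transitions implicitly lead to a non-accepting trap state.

Let each state record the length of the longest suffix of the input read so far that is also a prefix of `qqpq`. S1 means the last symbol is `q`; S2 means the last 2 symbols are `qq`; S3 means the last 3 symbols are `qqp`; S4 means the last 4 symbols are `qqpq`. Accept only at S4, where the string currently ends in `qqpq`.
A 5-state machine:
        p   q  
>  S0   S0  S1 
   S1   S0  S2 
   S2   S3  S2 
   S3   S0  S4 
 * S4   S0  S2 
(> = start, * = accepting)

start=S0 accept=S4 S0-p->S0 S0-q->S1 S1-p->S0 S1-q->S2 S2-p->S3 S2-q->S2 S3-p->S0 S3-q->S4 S4-p->S0 S4-q->S2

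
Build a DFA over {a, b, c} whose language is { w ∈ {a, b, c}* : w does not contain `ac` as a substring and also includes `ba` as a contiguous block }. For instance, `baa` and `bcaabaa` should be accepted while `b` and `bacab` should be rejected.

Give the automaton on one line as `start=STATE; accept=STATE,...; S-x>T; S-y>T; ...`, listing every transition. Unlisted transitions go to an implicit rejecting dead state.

start=q0; accept=q4,q5; q0-a>q1; q0-b>q2; q0-c>q0; q1-a>q1; q1-b>q2; q1-c>q3; q2-a>q4; q2-b>q2; q2-c>q0; q3-a>q3; q3-b>q3; q3-c>q3; q4-a>q4; q4-b>q5; q4-c>q3; q5-a>q4; q5-b>q5; q5-c>q5

Run two small machines in parallel and take their product. The first has 3 states tracking partial matches of the forbidden pattern `ac`; the second has 3 states tracking whether and how much of `ba` has been seen. A product state is a pair (one from each), accepting exactly when both do. Minimizing collapses redundant product states.
A 6-state machine:
        a   b   c  
>  q0   q1  q2  q0 
   q1   q1  q2  q3 
   q2   q4  q2  q0 
   q3   q3  q3  q3 
 * q4   q4  q5  q3 
 * q5   q4  q5  q5 
(> = start, * = accepting)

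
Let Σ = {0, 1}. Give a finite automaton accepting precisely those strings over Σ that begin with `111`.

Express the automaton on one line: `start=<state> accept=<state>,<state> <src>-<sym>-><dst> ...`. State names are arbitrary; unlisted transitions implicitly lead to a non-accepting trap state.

Walk along `111` while the input agrees: from q0 take `1` to q1, and so on. Any deviation drops to the rejecting sink q4. Once q3 is reached the prefix is confirmed and every continuation is accepted.
        0   1  
>  q0   q4  q1 
   q1   q4  q2 
   q2   q4  q3 
 * q3   q3  q3 
   q4   q4  q4 
(> = start, * = accepting)

start=q0 accept=q3 q0-0->q4 q0-1->q1 q1-0->q4 q1-1->q2 q2-0->q4 q2-1->q3 q3-0->q3 q3-1->q3 q4-0->q4 q4-1->q4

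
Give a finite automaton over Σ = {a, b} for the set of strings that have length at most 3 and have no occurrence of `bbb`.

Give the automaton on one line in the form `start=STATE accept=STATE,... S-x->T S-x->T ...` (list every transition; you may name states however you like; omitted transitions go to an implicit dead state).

start=S0 accept=S0,S1,S2,S3,S4,S5 S0-a->S1 S0-b->S2 S1-a->S3 S1-b->S3 S2-a->S3 S2-b->S4 S3-a->S5 S3-b->S5 S4-a->S5 S4-b->S6 S5-a->S6 S5-b->S6 S6-a->S6 S6-b->S6

Build one automaton per condition and run them in lockstep. The first has 5 states tracking the input length, saturating at 4; the second has 4 states tracking partial matches of the forbidden pattern `bbb`. A product state is a pair (one from each), accepting exactly when both do. After merging equivalent states the machine shrinks.
With 7 states:
        a   b  
>* S0   S1  S2 
 * S1   S3  S3 
 * S2   S3  S4 
 * S3   S5  S5 
 * S4   S5  S6 
 * S5   S6  S6 
   S6   S6  S6 
(> = start, * = accepting)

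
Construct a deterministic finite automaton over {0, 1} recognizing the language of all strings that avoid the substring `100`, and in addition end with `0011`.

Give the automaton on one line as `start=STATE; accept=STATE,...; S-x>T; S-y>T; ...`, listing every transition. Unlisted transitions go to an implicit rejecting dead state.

Handle the two conditions separately and then intersect. The first has 4 states tracking partial matches of the forbidden pattern `100`; the second has 5 states tracking how much of the suffix `0011` has currently been matched. A product state is a pair (one from each), accepting exactly when both do.
With 12 states:
          0    1  
>  s0     s1   s2 
   s1     s3   s2 
   s2     s4   s2 
   s3     s3   s5 
   s4     s6   s2 
   s5     s4   s7 
   s6     s6   s8 
 * s7     s4   s2 
   s8     s9  s10 
   s9     s6  s11 
   s10    s9  s11 
   s11    s9  s11 
(> = start, * = accepting)

start=s0; accept=s7; s0-0>s1; s0-1>s2; s1-0>s3; s1-1>s2; s2-0>s4; s2-1>s2; s3-0>s3; s3-1>s5; s4-0>s6; s4-1>s2; s5-0>s4; s5-1>s7; s6-0>s6; s6-1>s8; s7-0>s4; s7-1>s2; s8-0>s9; s8-1>s10; s9-0>s6; s9-1>s11; s10-0>s9; s10-1>s11; s11-0>s9; s11-1>s11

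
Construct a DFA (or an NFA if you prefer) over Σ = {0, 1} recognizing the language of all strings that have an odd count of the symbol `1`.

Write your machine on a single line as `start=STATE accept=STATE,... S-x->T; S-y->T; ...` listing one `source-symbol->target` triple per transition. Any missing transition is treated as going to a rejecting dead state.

start=q0; accept=q1; q0-0->q0; q0-1->q1; q1-0->q1; q1-1->q0

The only thing that matters is how many `1`s have appeared, reduced mod 2. Use one state per residue: q0 for 0, …, q1 for 1. Reading `1` moves to the next residue; anything else stays put. q1 is accepting.
        0   1  
>  q0   q0  q1 
 * q1   q1  q0 
(> = start, * = accepting)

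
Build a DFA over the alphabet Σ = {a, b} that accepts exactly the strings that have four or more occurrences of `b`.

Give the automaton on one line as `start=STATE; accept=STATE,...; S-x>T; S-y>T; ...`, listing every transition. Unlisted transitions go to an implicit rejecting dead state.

start=q0; accept=q4,q5; q0-a>q0; q0-b>q1; q1-a>q1; q1-b>q2; q2-a>q2; q2-b>q3; q3-a>q3; q3-b>q4; q4-a>q4; q4-b>q5; q5-a>q5; q5-b>q5

Only the number of `b`s matters, and only up to 5. Make a chain q0 → q1 → q2 → q3 → q4 → q5 advanced by each `b` (with q5 absorbing); every other symbol self-loops. The accepting set is {q4, q5}.
A 6-state machine:
        a   b  
>  q0   q0  q1 
   q1   q1  q2 
   q2   q2  q3 
   q3   q3  q4 
 * q4   q4  q5 
 * q5   q5  q5 
(> = start, * = accepting)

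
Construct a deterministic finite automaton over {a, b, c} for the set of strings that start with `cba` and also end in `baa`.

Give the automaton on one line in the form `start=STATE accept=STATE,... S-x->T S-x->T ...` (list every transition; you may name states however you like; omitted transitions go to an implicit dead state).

Run two small machines in parallel and take their product. One (5 states) tracks whether the input so far still matches the prefix `cba`; the other (4 states) tracks how much of the suffix `baa` has currently been matched. Each combined state is a pair, one component from each; accept when both components accept.
With 11 states:
          a    b    c  
>  q0     q1   q2   q3 
   q1     q1   q2   q1 
   q2     q4   q2   q1 
   q3     q1   q5   q1 
   q4     q6   q2   q1 
   q5     q7   q2   q1 
   q6     q1   q2   q1 
   q7     q8   q9  q10 
 * q8    q10   q9  q10 
   q9     q7   q9  q10 
   q10   q10   q9  q10 
(> = start, * = accepting)

start=q0 accept=q8 q0-a->q1 q0-b->q2 q0-c->q3 q1-a->q1 q1-b->q2 q1-c->q1 q2-a->q4 q2-b->q2 q2-c->q1 q3-a->q1 q3-b->q5 q3-c->q1 q4-a->q6 q4-b->q2 q4-c->q1 q5-a->q7 q5-b->q2 q5-c->q1 q6-a->q1 q6-b->q2 q6-c->q1 q7-a->q8 q7-b->q9 q7-c->q10 q8-a->q10 q8-b->q9 q8-c->q10 q9-a->q7 q9-b->q9 q9-c->q10 q10-a->q10 q10-b->q9 q10-c->q10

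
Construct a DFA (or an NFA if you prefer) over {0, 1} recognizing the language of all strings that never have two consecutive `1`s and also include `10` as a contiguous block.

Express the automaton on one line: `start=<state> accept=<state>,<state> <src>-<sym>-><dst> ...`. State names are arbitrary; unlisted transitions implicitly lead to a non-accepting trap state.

start=S0 accept=S2,S4 S0-0->S0 S0-1->S1 S1-0->S2 S1-1->S3 S2-0->S2 S2-1->S4 S3-0->S3 S3-1->S3 S4-0->S2 S4-1->S3

Build one automaton per condition and run them in lockstep. The first has 3 states tracking partial matches of the forbidden pattern `11`; the second has 3 states tracking whether and how much of `10` has been seen. A product state is a pair (one from each), accepting exactly when both do. After merging equivalent states the machine shrinks.
5 states suffice.
        0   1  
>  S0   S0  S1 
   S1   S2  S3 
 * S2   S2  S4 
   S3   S3  S3 
 * S4   S2  S3 
(> = start, * = accepting)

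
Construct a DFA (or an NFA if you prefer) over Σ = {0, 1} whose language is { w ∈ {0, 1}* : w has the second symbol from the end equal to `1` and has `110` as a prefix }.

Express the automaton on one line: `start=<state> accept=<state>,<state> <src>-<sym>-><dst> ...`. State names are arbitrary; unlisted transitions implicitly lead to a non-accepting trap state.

Handle the two conditions separately and then intersect. One (7 states) tracks the last 2 symbols read; the other (5 states) tracks whether the input so far still matches the prefix `110`. Each combined state is a pair, one component from each; accept when both components accept.
With 12 states:
          0    1  
>  S0     S1   S2 
   S1     S3   S4 
   S2     S5   S6 
   S3     S3   S4 
   S4     S5   S7 
   S5     S3   S4 
   S6     S8   S7 
   S7     S5   S7 
 * S8     S9  S10 
   S9     S9  S10 
   S10    S8  S11 
 * S11    S8  S11 
(> = start, * = accepting)

start=S0 accept=S8,S11 S0-0->S1 S0-1->S2 S1-0->S3 S1-1->S4 S2-0->S5 S2-1->S6 S3-0->S3 S3-1->S4 S4-0->S5 S4-1->S7 S5-0->S3 S5-1->S4 S6-0->S8 S6-1->S7 S7-0->S5 S7-1->S7 S8-0->S9 S8-1->S10 S9-0->S9 S9-1->S10 S10-0->S8 S10-1->S11 S11-0->S8 S11-1->S11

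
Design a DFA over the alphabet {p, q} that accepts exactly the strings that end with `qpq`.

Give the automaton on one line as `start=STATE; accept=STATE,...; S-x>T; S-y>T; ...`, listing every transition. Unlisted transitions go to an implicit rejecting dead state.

Let each state record the length of the longest suffix of the input read so far that is also a prefix of `qpq`. S1 means the last symbol is `q`; S2 means the last 2 symbols are `qp`; S3 means the last 3 symbols are `qpq`. Accept only at S3, where the string currently ends in `qpq`.
4 states suffice.
        p   q  
>  S0   S0  S1 
   S1   S2  S1 
   S2   S0  S3 
 * S3   S2  S1 
(> = start, * = accepting)

start=S0; accept=S3; S0-p>S0; S0-q>S1; S1-p>S2; S1-q>S1; S2-p>S0; S2-q>S3; S3-p>S2; S3-q>S1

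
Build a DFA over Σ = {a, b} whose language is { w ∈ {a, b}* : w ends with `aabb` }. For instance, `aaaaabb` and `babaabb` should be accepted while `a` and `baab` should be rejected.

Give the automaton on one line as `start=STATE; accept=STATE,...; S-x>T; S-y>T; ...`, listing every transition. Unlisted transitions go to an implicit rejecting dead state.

Remember how much of `aabb` the current input suffix matches. State s0 means no match yet; s1 means the last symbol is `a`; s2 means the last 2 symbols are `aa`; s3 means the last 3 symbols are `aab`; s4 means the last 4 symbols are `aabb`. Only s4 accepts. On a mismatch, fall back to the longest proper suffix that is still a prefix of `aabb`.
        a   b  
>  s0   s1  s0 
   s1   s2  s0 
   s2   s2  s3 
   s3   s1  s4 
 * s4   s1  s0 
(> = start, * = accepting)

start=s0; accept=s4; s0-a>s1; s0-b>s0; s1-a>s2; s1-b>s0; s2-a>s2; s2-b>s3; s3-a>s1; s3-b>s4; s4-a>s1; s4-b>s0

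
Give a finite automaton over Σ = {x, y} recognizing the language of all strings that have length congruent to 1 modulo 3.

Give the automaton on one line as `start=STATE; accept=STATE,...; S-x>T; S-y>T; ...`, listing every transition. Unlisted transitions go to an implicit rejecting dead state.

Only the length mod 3 matters, so use a 3-cycle: from any state, every input symbol moves to the next state, wrapping C back to A. Mark B accepting.
       x  y 
>  A   B  B 
 * B   C  C 
   C   A  A 
(> = start, * = accepting)

start=A; accept=B; A-x>B; A-y>B; B-x>C; B-y>C; C-x>A; C-y>A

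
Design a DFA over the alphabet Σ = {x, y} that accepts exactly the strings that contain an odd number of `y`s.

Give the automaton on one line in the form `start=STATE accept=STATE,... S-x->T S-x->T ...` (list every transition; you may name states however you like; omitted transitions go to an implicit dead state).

Keep the running count of `y`s modulo 2: each `y` advances along the cycle q0 → q1 → q0 while other symbols loop. Accept at q1.
2 states suffice.
        x   y  
>  q0   q0  q1 
 * q1   q1  q0 
(> = start, * = accepting)

start=q0 accept=q1 q0-x->q0 q0-y->q1 q1-x->q1 q1-y->q0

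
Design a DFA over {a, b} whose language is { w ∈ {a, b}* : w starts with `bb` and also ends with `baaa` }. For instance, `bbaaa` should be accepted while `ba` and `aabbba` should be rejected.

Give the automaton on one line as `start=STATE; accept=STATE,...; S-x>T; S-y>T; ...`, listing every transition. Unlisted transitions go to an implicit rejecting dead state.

Handle the two conditions separately and then intersect. The first has 4 states tracking whether the input so far still matches the prefix `bb`; the second has 5 states tracking how much of the suffix `baaa` has currently been matched. A product state is a pair (one from each), accepting exactly when both do.
          a    b  
>  s0     s1   s2 
   s1     s1   s3 
   s2     s4   s5 
   s3     s4   s3 
   s4     s6   s3 
   s5     s7   s5 
   s6     s8   s3 
   s7     s9   s5 
   s8     s1   s3 
   s9    s10   s5 
 * s10   s11   s5 
   s11   s11   s5 
(> = start, * = accepting)

start=s0; accept=s10; s0-a>s1; s0-b>s2; s1-a>s1; s1-b>s3; s2-a>s4; s2-b>s5; s3-a>s4; s3-b>s3; s4-a>s6; s4-b>s3; s5-a>s7; s5-b>s5; s6-a>s8; s6-b>s3; s7-a>s9; s7-b>s5; s8-a>s1; s8-b>s3; s9-a>s10; s9-b>s5; s10-a>s11; s10-b>s5; s11-a>s11; s11-b>s5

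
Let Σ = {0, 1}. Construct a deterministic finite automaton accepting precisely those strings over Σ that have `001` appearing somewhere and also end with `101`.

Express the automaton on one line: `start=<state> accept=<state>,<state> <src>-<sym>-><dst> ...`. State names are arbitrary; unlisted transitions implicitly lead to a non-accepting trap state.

start=q0 accept=q5 q0-0->q1 q0-1->q0 q1-0->q2 q1-1->q0 q2-0->q2 q2-1->q3 q3-0->q4 q3-1->q3 q4-0->q2 q4-1->q5 q5-0->q4 q5-1->q3

Run two small machines in parallel and take their product. One (4 states) tracks whether and how much of `001` has been seen; the other (4 states) tracks how much of the suffix `101` has currently been matched. Each combined state is a pair, one component from each; accept when both components accept. After merging equivalent states the machine shrinks.
6 states suffice.
        0   1  
>  q0   q1  q0 
   q1   q2  q0 
   q2   q2  q3 
   q3   q4  q3 
   q4   q2  q5 
 * q5   q4  q3 
(> = start, * = accepting)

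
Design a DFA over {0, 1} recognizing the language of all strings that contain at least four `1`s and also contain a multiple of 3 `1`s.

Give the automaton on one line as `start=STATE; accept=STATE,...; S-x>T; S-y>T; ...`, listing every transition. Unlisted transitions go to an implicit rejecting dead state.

Build one automaton per condition and run them in lockstep. One (6 states) tracks the count of `1`s, saturating at 5; the other (3 states) tracks the count of `1`s modulo 3. Each combined state is a pair, one component from each; accept when both components accept.
With 8 states:
        0   1  
>  q0   q0  q1 
   q1   q1  q2 
   q2   q2  q3 
   q3   q3  q4 
   q4   q4  q5 
   q5   q5  q6 
 * q6   q6  q7 
   q7   q7  q5 
(> = start, * = accepting)

start=q0; accept=q6; q0-0>q0; q0-1>q1; q1-0>q1; q1-1>q2; q2-0>q2; q2-1>q3; q3-0>q3; q3-1>q4; q4-0>q4; q4-1>q5; q5-0>q5; q5-1>q6; q6-0>q6; q6-1>q7; q7-0>q7; q7-1>q5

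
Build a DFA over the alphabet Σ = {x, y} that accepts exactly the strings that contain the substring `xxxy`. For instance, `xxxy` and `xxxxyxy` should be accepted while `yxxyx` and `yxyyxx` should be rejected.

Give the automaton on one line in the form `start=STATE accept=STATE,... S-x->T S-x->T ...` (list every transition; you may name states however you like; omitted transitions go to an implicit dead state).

Track how much of `xxxy` has been matched so far: state S0 is no progress, S4 is the absorbing accept state reached once `xxxy` has occurred. Intermediate states record partial matches; on a mismatch, fall back to the longest reusable overlap.
5 states suffice.
        x   y  
>  S0   S1  S0 
   S1   S2  S0 
   S2   S3  S0 
   S3   S3  S4 
 * S4   S4  S4 
(> = start, * = accepting)

start=S0 accept=S4 S0-x->S1 S0-y->S0 S1-x->S2 S1-y->S0 S2-x->S3 S2-y->S0 S3-x->S3 S3-y->S4 S4-x->S4 S4-y->S4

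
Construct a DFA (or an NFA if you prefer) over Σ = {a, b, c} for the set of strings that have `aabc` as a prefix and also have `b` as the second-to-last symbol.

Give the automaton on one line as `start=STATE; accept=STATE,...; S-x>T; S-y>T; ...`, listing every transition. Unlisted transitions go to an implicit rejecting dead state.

Run two small machines in parallel and take their product. One (6 states) tracks whether the input so far still matches the prefix `aabc`; the other (13 states) tracks the last 2 symbols read. Each combined state is a pair, one component from each; accept when both components accept. Equivalent product states are then merged.
A 9-state machine:
        a   b   c  
>  q0   q1  q2  q2 
   q1   q3  q2  q2 
   q2   q2  q2  q2 
   q3   q2  q4  q2 
   q4   q2  q2  q5 
 * q5   q6  q7  q6 
   q6   q6  q7  q6 
   q7   q5  q8  q5 
 * q8   q5  q8  q5 
(> = start, * = accepting)

start=q0; accept=q5,q8; q0-a>q1; q0-b>q2; q0-c>q2; q1-a>q3; q1-b>q2; q1-c>q2; q2-a>q2; q2-b>q2; q2-c>q2; q3-a>q2; q3-b>q4; q3-c>q2; q4-a>q2; q4-b>q2; q4-c>q5; q5-a>q6; q5-b>q7; q5-c>q6; q6-a>q6; q6-b>q7; q6-c>q6; q7-a>q5; q7-b>q8; q7-c>q5; q8-a>q5; q8-b>q8; q8-c>q5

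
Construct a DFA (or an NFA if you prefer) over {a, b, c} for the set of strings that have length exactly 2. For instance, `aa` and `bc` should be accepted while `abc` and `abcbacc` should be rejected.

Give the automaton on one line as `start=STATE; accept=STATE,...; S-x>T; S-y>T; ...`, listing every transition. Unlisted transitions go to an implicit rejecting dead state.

start=S0; accept=S2; S0-a>S1; S0-b>S1; S0-c>S1; S1-a>S2; S1-b>S2; S1-c>S2; S2-a>S3; S2-b>S3; S2-c>S3; S3-a>S3; S3-b>S3; S3-c>S3

We only need to distinguish lengths 0, 1, …, 2, and '>2'. Chain S0 → S1 → S2 → S3 on every symbol, with S3 looping. Accepting states: {S2}.
        a   b   c  
>  S0   S1  S1  S1 
   S1   S2  S2  S2 
 * S2   S3  S3  S3 
   S3   S3  S3  S3 
(> = start, * = accepting)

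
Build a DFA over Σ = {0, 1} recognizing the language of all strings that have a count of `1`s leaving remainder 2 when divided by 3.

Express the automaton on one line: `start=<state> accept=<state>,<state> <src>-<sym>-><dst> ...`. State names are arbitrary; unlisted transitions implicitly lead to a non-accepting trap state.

Keep the running count of `1`s modulo 3: each `1` advances along the cycle q0 → q1 → q2 → q0 while other symbols loop. Accept at q2.
With 3 states:
        0   1  
>  q0   q0  q1 
   q1   q1  q2 
 * q2   q2  q0 
(> = start, * = accepting)

start=q0 accept=q2 q0-0->q0 q0-1->q1 q1-0->q1 q1-1->q2 q2-0->q2 q2-1->q0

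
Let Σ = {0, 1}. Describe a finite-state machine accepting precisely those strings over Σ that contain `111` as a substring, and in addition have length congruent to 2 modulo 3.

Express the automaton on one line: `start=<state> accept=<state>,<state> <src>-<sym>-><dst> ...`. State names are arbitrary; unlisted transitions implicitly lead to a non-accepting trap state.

Run two small machines in parallel and take their product. One (4 states) tracks whether and how much of `111` has been seen; the other (3 states) tracks the input length modulo 3. Each combined state is a pair, one component from each; accept when both components accept.
          0    1  
>  q0     q1   q2 
   q1     q3   q4 
   q2     q3   q5 
   q3     q0   q6 
   q4     q0   q7 
   q5     q0   q8 
   q6     q1   q9 
   q7     q1  q10 
   q8    q10  q10 
   q9     q3  q11 
   q10   q11  q11 
 * q11    q8   q8 
(> = start, * = accepting)

start=q0 accept=q11 q0-0->q1 q0-1->q2 q1-0->q3 q1-1->q4 q2-0->q3 q2-1->q5 q3-0->q0 q3-1->q6 q4-0->q0 q4-1->q7 q5-0->q0 q5-1->q8 q6-0->q1 q6-1->q9 q7-0->q1 q7-1->q10 q8-0->q10 q8-1->q10 q9-0->q3 q9-1->q11 q10-0->q11 q10-1->q11 q11-0->q8 q11-1->q8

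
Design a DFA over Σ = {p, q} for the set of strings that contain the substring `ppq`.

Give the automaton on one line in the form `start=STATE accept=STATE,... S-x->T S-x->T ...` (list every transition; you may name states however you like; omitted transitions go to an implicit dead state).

Track how much of `ppq` has been matched so far: state A is no progress, D is the absorbing accept state reached once `ppq` has occurred. Intermediate states record partial matches; on a mismatch, fall back to the longest reusable overlap.
A 4-state machine:
       p  q 
>  A   B  A 
   B   C  A 
   C   C  D 
 * D   D  D 
(> = start, * = accepting)

start=A accept=D A-p->B A-q->A B-p->C B-q->A C-p->C C-q->D D-p->D D-q->D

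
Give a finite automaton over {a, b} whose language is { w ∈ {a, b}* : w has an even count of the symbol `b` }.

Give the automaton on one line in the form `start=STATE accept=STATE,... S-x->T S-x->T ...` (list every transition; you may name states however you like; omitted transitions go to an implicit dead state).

start=q0 accept=q0 q0-a->q0 q0-b->q1 q1-a->q1 q1-b->q0

Keep the running count of `b`s modulo 2: each `b` advances along the cycle q0 → q1 → q0 while other symbols loop. Accept at q0.
2 states suffice.
        a   b  
>* q0   q0  q1 
   q1   q1  q0 
(> = start, * = accepting)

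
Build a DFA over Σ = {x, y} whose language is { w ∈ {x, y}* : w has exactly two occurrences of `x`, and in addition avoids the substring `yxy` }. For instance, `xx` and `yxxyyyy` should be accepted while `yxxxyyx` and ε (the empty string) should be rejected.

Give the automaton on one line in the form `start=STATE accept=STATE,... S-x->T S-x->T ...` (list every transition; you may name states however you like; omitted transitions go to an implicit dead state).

Run two small machines in parallel and take their product. The first has 4 states tracking the count of `x`s, saturating at 3; the second has 4 states tracking partial matches of the forbidden pattern `yxy`. A product state is a pair (one from each), accepting exactly when both do.
          x    y  
>  S0     S1   S2 
   S1     S3   S4 
   S2     S5   S2 
 * S3     S6   S7 
   S4     S8   S4 
   S5     S3   S9 
   S6     S6  S10 
 * S7    S11   S7 
 * S8     S6  S12 
   S9    S12   S9 
   S10   S11  S10 
   S11    S6  S13 
   S12   S13  S12 
   S13   S13  S13 
(> = start, * = accepting)

start=S0 accept=S3,S7,S8 S0-x->S1 S0-y->S2 S1-x->S3 S1-y->S4 S2-x->S5 S2-y->S2 S3-x->S6 S3-y->S7 S4-x->S8 S4-y->S4 S5-x->S3 S5-y->S9 S6-x->S6 S6-y->S10 S7-x->S11 S7-y->S7 S8-x->S6 S8-y->S12 S9-x->S12 S9-y->S9 S10-x->S11 S10-y->S10 S11-x->S6 S11-y->S13 S12-x->S13 S12-y->S12 S13-x->S13 S13-y->S13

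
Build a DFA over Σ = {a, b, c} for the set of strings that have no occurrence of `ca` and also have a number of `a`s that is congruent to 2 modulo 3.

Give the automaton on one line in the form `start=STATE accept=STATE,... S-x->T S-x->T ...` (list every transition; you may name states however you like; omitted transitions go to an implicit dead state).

Handle the two conditions separately and then intersect. One (3 states) tracks partial matches of the forbidden pattern `ca`; the other (3 states) tracks the count of `a`s modulo 3. Each combined state is a pair, one component from each; accept when both components accept. After merging equivalent states the machine shrinks.
7 states suffice.
        a   b   c  
>  q0   q1  q0  q2 
   q1   q3  q1  q4 
   q2   q5  q0  q2 
 * q3   q0  q3  q6 
   q4   q5  q1  q4 
   q5   q5  q5  q5 
 * q6   q5  q3  q6 
(> = start, * = accepting)

start=q0 accept=q3,q6 q0-a->q1 q0-b->q0 q0-c->q2 q1-a->q3 q1-b->q1 q1-c->q4 q2-a->q5 q2-b->q0 q2-c->q2 q3-a->q0 q3-b->q3 q3-c->q6 q4-a->q5 q4-b->q1 q4-c->q4 q5-a->q5 q5-b->q5 q5-c->q5 q6-a->q5 q6-b->q3 q6-c->q6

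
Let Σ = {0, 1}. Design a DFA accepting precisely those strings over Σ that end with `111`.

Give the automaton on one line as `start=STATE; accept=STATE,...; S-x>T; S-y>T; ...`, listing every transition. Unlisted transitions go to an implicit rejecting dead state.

start=S0; accept=S3; S0-0>S0; S0-1>S1; S1-0>S0; S1-1>S2; S2-0>S0; S2-1>S3; S3-0>S0; S3-1>S3

Let each state record the length of the longest suffix of the input read so far that is also a prefix of `111`. S1 means the last symbol is `1`; S2 means the last 2 symbols are `11`; S3 means the last 3 symbols are `111`. Accept only at S3, where the string currently ends in `111`.
With 4 states:
        0   1  
>  S0   S0  S1 
   S1   S0  S2 
   S2   S0  S3 
 * S3   S0  S3 
(> = start, * = accepting)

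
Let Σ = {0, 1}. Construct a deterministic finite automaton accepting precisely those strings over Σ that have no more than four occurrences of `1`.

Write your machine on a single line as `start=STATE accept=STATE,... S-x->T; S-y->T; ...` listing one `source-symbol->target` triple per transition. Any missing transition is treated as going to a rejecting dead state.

start=q0; accept=q0,q1,q2,q3,q4; q0-0->q0; q0-1->q1; q1-0->q1; q1-1->q2; q2-0->q2; q2-1->q3; q3-0->q3; q3-1->q4; q4-0->q4; q4-1->q5; q5-0->q5; q5-1->q5

Only the number of `1`s matters, and only up to 5. Make a chain q0 → q1 → q2 → q3 → q4 → q5 advanced by each `1` (with q5 absorbing); every other symbol self-loops. The accepting set is {q0, q1, q2, q3, q4}.
6 states suffice.
        0   1  
>* q0   q0  q1 
 * q1   q1  q2 
 * q2   q2  q3 
 * q3   q3  q4 
 * q4   q4  q5 
   q5   q5  q5 
(> = start, * = accepting)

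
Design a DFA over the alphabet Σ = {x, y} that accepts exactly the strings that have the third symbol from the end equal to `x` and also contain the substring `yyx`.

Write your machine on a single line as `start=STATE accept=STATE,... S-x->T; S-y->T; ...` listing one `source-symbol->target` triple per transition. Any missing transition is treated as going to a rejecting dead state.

Run two small machines in parallel and take their product. One (15 states) tracks the last 3 symbols read; the other (4 states) tracks whether and how much of `yyx` has been seen. Each combined state is a pair, one component from each; accept when both components accept. Minimizing collapses redundant product states.
With 10 states:
        x   y  
>  q0   q0  q1 
   q1   q0  q2 
   q2   q3  q2 
   q3   q4  q5 
   q4   q6  q7 
   q5   q8  q9 
 * q6   q6  q7 
 * q7   q8  q9 
 * q8   q4  q5 
 * q9   q3  q2 
(> = start, * = accepting)

start=q0; accept=q6,q7,q8,q9; q0-x->q0; q0-y->q1; q1-x->q0; q1-y->q2; q2-x->q3; q2-y->q2; q3-x->q4; q3-y->q5; q4-x->q6; q4-y->q7; q5-x->q8; q5-y->q9; q6-x->q6; q6-y->q7; q7-x->q8; q7-y->q9; q8-x->q4; q8-y->q5; q9-x->q3; q9-y->q2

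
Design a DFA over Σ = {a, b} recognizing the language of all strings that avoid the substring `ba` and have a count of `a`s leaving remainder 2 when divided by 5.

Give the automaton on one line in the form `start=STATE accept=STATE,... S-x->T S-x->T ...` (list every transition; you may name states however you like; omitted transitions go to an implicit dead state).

Build one automaton per condition and run them in lockstep. One (3 states) tracks partial matches of the forbidden pattern `ba`; the other (5 states) tracks the count of `a`s modulo 5. Each combined state is a pair, one component from each; accept when both components accept. Equivalent product states are then merged.
With 7 states:
        a   b  
>  s0   s1  s2 
   s1   s3  s2 
   s2   s2  s2 
 * s3   s4  s5 
   s4   s6  s2 
 * s5   s2  s5 
   s6   s0  s2 
(> = start, * = accepting)

start=s0 accept=s3,s5 s0-a->s1 s0-b->s2 s1-a->s3 s1-b->s2 s2-a->s2 s2-b->s2 s3-a->s4 s3-b->s5 s4-a->s6 s4-b->s2 s5-a->s2 s5-b->s5 s6-a->s0 s6-b->s2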